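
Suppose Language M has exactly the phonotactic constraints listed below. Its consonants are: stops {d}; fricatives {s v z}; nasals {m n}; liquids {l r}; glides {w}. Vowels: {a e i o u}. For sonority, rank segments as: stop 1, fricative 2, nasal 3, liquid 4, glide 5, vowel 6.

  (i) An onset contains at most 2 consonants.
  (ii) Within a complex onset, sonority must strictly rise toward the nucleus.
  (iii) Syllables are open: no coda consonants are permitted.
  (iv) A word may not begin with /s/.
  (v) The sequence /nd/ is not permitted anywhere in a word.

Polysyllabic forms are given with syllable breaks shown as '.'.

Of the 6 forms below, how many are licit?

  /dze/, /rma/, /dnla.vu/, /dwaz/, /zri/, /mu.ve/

3

/dze/ — σ1 onset /dz/ (1→2 rises), coda /∅/ ok → licit
/rma/ — violates constraint (ii): syllable 1 onset /rm/: /r/ (liquid, 4) → /m/ (nasal, 3) does not rise → illicit
/dnla.vu/ — violates constraint (i): syllable 1 onset /dnl/ has 3 consonants (> 2) → illicit
/dwaz/ — violates constraint (iii): syllable 1 coda /z/ has 1 consonant (> 0) → illicit
/zri/ — σ1 onset /zr/ (2→4 rises), coda /∅/ ok → licit
/mu.ve/ — σ1 onset /m/, coda /∅/ ok; σ2 onset /v/, coda /∅/ ok → licit
Licit: /dze/, /zri/, /mu.ve/ → 3.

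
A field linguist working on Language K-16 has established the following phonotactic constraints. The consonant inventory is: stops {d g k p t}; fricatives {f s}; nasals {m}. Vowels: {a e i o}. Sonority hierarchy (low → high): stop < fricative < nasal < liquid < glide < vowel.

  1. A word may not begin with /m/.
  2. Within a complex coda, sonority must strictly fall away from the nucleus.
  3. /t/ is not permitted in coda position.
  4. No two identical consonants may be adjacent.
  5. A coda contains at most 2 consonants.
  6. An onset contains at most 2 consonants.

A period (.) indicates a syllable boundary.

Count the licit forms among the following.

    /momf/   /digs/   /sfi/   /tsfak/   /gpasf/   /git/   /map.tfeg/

/momf/ — violates constraint 1: word begins with /m/ → illicit
/digs/ — violates constraint 2: syllable 1 coda /gs/: /g/ (stop, 1) → /s/ (fricative, 2) does not fall → illicit
/sfi/ — σ1 onset /sf/ (2C), coda /∅/ ok → licit
/tsfak/ — violates constraint 6: syllable 1 onset /tsf/ has 3 consonants (> 2) → illicit
/gpasf/ — violates constraint 2: syllable 1 coda /sf/: /s/ (fricative, 2) → /f/ (fricative, 2) does not fall → illicit
/git/ — violates constraint 3: syllable 1 coda contains /t/ → illicit
/map.tfeg/ — violates constraint 1: word begins with /m/ → illicit
Licit: /sfi/ → 1.

1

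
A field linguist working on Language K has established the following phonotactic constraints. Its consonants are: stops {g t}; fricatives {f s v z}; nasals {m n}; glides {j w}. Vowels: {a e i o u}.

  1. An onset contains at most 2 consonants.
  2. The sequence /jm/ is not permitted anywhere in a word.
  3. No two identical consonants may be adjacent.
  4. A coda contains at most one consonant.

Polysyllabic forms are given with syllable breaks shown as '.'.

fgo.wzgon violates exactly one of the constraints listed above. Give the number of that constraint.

fgo.wzgon: syllable 2 onset /wzg/ has 3 consonants (> 2).
This is a violation of constraint 1: "An onset contains at most 2 consonants."
The remaining constraints (2, 3, 4) are satisfied.

1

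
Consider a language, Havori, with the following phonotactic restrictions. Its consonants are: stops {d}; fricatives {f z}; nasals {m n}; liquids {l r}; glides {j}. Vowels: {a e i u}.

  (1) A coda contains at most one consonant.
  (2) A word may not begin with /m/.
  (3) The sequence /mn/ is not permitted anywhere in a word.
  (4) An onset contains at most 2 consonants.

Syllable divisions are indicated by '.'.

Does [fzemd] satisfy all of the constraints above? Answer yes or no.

[fzemd] — violates constraint 1: syllable 1 coda /md/ has 2 consonants (> 1) → phonotactically illegal

no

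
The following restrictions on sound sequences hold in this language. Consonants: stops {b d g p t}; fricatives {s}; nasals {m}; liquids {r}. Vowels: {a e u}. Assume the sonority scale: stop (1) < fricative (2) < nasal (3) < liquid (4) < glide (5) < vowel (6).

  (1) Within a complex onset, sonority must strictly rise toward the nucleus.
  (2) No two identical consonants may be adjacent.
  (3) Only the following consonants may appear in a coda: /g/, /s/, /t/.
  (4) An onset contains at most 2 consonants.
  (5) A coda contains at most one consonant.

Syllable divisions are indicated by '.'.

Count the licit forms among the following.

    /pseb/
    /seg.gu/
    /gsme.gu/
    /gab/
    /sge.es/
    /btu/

/pseb/ — violates constraint 3: syllable 1 coda contains /b/, which is not a licensed coda consonant → illicit
/seg.gu/ — violates constraint 2: adjacent identical consonants /gg/ → illicit
/gsme.gu/ — violates constraint 4: syllable 1 onset /gsm/ has 3 consonants (> 2) → illicit
/gab/ — violates constraint 3: syllable 1 coda contains /b/, which is not a licensed coda consonant → illicit
/sge.es/ — violates constraint 1: syllable 1 onset /sg/: /s/ (fricative, 2) → /g/ (stop, 1) does not rise → illicit
/btu/ — violates constraint 1: syllable 1 onset /bt/: /b/ (stop, 1) → /t/ (stop, 1) does not rise → illicit
No form is licit → 0.

0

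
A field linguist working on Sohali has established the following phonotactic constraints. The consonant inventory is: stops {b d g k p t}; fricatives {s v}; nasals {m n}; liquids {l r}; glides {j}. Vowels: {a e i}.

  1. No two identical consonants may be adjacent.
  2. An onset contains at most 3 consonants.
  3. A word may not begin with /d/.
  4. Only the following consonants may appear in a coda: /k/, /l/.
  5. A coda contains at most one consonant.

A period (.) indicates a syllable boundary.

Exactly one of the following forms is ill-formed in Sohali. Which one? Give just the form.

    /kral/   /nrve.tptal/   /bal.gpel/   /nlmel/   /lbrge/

/kral/ — σ1 onset /kr/ (2C), coda /l/ ok → well-formed
/nrve.tptal/ — σ1 onset /nrv/ (3C), coda /∅/ ok; σ2 onset /tpt/ (3C), coda /l/ ok → well-formed
/bal.gpel/ — σ1 onset /b/, coda /l/ ok; σ2 onset /gp/ (2C), coda /l/ ok → well-formed
/nlmel/ — σ1 onset /nlm/ (3C), coda /l/ ok → well-formed
/lbrge/ — violates constraint 2: syllable 1 onset /lbrg/ has 4 consonants (> 3) → ill-formed

/lbrge/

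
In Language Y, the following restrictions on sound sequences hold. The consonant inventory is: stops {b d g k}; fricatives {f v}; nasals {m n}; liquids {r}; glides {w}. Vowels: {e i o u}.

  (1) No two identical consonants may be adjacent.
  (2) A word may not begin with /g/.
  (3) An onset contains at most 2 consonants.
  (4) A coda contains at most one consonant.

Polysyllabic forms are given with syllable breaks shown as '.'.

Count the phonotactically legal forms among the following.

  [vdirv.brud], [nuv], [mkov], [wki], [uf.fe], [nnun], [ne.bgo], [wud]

[vdirv.brud] — violates constraint 4: syllable 1 coda /rv/ has 2 consonants (> 1) → phonotactically illegal
[nuv] — σ1 onset /n/, coda /v/ ok → phonotactically legal
[mkov] — σ1 onset /mk/ (2C), coda /v/ ok → phonotactically legal
[wki] — σ1 onset /wk/ (2C), coda /∅/ ok → phonotactically legal
[uf.fe] — violates constraint 1: adjacent identical consonants /ff/ → phonotactically illegal
[nnun] — violates constraint 1: adjacent identical consonants /nn/ → phonotactically illegal
[ne.bgo] — σ1 onset /n/, coda /∅/ ok; σ2 onset /bg/ (2C), coda /∅/ ok → phonotactically legal
[wud] — σ1 onset /w/, coda /d/ ok → phonotactically legal
Phonotactically legal: [nuv], [mkov], [wki], [ne.bgo], [wud] → 5.

5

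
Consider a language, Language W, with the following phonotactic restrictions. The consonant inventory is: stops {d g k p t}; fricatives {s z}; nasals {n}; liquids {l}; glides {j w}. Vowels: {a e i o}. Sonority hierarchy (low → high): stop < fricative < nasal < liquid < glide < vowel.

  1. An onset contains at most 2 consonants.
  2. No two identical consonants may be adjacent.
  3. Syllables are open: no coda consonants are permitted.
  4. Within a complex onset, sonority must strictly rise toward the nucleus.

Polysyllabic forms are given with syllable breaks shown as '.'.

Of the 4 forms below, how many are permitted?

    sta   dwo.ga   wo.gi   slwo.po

2

sta — violates constraint 4: syllable 1 onset /st/: /s/ (fricative, 2) → /t/ (stop, 1) does not rise → not permitted
dwo.ga — σ1 onset /dw/ (1→5 rises), coda /∅/ ok; σ2 onset /g/, coda /∅/ ok → permitted
wo.gi — σ1 onset /w/, coda /∅/ ok; σ2 onset /g/, coda /∅/ ok → permitted
slwo.po — violates constraint 1: syllable 1 onset /slw/ has 3 consonants (> 2) → not permitted
Permitted: dwo.ga, wo.gi → 2.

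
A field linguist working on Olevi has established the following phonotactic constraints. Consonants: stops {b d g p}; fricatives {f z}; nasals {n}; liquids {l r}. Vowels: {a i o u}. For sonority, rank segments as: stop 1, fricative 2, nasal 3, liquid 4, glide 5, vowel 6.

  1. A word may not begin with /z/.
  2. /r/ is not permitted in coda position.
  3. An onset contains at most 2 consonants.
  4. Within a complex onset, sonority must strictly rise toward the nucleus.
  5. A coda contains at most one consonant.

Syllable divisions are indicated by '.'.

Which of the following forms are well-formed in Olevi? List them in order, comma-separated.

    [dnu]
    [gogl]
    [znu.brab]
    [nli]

[dnu] — σ1 onset /dn/ (1→3 rises), coda /∅/ ok → well-formed
[gogl] — violates constraint 5: syllable 1 coda /gl/ has 2 consonants (> 1) → ill-formed
[znu.brab] — violates constraint 1: word begins with /z/ → ill-formed
[nli] — σ1 onset /nl/ (3→4 rises), coda /∅/ ok → well-formed

[dnu], [nli]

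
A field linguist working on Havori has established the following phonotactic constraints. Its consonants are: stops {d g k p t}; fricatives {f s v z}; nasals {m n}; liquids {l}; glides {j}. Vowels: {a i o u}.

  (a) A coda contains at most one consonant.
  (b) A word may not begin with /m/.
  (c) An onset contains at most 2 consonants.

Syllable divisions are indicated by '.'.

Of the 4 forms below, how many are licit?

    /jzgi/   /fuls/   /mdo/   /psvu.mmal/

/jzgi/ — violates constraint (c): syllable 1 onset /jzg/ has 3 consonants (> 2) → illicit
/fuls/ — violates constraint (a): syllable 1 coda /ls/ has 2 consonants (> 1) → illicit
/mdo/ — violates constraint (b): word begins with /m/ → illicit
/psvu.mmal/ — violates constraint (c): syllable 1 onset /psv/ has 3 consonants (> 2) → illicit
No form is licit → 0.

0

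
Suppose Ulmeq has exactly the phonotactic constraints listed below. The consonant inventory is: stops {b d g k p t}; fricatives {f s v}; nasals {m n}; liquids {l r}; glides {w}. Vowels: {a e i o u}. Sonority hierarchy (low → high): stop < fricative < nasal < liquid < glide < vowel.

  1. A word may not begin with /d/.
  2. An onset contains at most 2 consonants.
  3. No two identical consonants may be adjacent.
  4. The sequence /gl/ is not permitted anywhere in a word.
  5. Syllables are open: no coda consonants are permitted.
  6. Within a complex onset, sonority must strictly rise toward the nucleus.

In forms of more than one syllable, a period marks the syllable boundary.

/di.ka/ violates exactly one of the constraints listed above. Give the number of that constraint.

/di.ka/: word begins with /d/.
This is a violation of constraint 1: "A word may not begin with /d/."
The remaining constraints (2, 3, 4, 5, 6) are satisfied.

1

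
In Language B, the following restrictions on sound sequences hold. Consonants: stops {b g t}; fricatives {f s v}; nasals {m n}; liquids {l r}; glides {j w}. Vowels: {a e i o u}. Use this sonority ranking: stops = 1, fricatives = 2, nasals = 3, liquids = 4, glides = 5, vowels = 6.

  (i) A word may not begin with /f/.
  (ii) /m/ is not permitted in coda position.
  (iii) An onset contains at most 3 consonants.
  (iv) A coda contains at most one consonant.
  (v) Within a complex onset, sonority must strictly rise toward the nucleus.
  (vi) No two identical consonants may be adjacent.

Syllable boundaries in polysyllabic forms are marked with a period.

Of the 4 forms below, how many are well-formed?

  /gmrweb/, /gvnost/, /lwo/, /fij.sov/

/gmrweb/ — violates constraint (iii): syllable 1 onset /gmrw/ has 4 consonants (> 3) → ill-formed
/gvnost/ — violates constraint (iv): syllable 1 coda /st/ has 2 consonants (> 1) → ill-formed
/lwo/ — σ1 onset /lw/ (4→5 rises), coda /∅/ ok → well-formed
/fij.sov/ — violates constraint (i): word begins with /f/ → ill-formed
Well-formed: /lwo/ → 1.

1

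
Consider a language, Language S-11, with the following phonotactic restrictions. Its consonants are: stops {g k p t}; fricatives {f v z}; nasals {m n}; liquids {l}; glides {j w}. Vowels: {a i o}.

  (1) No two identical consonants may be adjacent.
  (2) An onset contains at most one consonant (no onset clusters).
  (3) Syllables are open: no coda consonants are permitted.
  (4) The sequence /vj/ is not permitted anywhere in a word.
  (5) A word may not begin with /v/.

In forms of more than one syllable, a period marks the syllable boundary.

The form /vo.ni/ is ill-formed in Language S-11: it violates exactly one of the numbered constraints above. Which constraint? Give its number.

/vo.ni/: word begins with /v/.
This is a violation of constraint 5: "A word may not begin with /v/."
The remaining constraints (1, 2, 3, 4) are satisfied.

5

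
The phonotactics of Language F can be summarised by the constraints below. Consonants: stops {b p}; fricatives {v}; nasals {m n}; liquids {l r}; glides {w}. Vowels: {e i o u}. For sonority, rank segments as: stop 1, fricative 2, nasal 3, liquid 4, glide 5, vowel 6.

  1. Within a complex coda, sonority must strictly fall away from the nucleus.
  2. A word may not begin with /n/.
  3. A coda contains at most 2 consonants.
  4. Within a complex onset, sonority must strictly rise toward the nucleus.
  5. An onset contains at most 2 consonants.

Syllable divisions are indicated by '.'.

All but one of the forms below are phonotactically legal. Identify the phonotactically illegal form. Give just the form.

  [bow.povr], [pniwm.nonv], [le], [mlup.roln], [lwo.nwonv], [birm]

[bow.povr] — violates constraint 1: syllable 2 coda /vr/: /v/ (fricative, 2) → /r/ (liquid, 4) does not fall → phonotactically illegal
[pniwm.nonv] — σ1 onset /pn/ (1→3 rises), coda /wm/ (5→3 falls) ok; σ2 onset /n/, coda /nv/ (3→2 falls) ok → phonotactically legal
[le] — σ1 onset /l/, coda /∅/ ok → phonotactically legal
[mlup.roln] — σ1 onset /ml/ (3→4 rises), coda /p/ ok; σ2 onset /r/, coda /ln/ (4→3 falls) ok → phonotactically legal
[lwo.nwonv] — σ1 onset /lw/ (4→5 rises), coda /∅/ ok; σ2 onset /nw/ (3→5 rises), coda /nv/ (3→2 falls) ok → phonotactically legal
[birm] — σ1 onset /b/, coda /rm/ (4→3 falls) ok → phonotactically legal

[bow.povr]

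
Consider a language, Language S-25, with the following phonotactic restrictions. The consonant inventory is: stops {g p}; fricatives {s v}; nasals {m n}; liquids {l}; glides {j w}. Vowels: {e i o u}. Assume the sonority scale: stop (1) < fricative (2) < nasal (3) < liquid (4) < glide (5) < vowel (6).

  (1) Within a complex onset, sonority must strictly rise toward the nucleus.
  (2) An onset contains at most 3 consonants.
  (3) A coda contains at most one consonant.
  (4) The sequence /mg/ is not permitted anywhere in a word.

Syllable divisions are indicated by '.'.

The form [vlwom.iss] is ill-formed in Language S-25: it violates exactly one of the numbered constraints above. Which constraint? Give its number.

3

[vlwom.iss]: syllable 2 coda /ss/ has 2 consonants (> 1).
This is a violation of constraint 3: "A coda contains at most one consonant."
The remaining constraints (1, 2, 4) are satisfied.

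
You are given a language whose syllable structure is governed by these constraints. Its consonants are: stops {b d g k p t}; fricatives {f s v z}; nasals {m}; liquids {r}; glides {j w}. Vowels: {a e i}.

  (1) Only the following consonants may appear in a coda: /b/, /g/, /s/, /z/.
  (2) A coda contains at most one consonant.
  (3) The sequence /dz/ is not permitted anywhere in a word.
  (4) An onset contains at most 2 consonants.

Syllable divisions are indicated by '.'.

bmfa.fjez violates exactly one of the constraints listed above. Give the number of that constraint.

4

bmfa.fjez: syllable 1 onset /bmf/ has 3 consonants (> 2).
This is a violation of constraint 4: "An onset contains at most 2 consonants."
The remaining constraints (1, 2, 3) are satisfied.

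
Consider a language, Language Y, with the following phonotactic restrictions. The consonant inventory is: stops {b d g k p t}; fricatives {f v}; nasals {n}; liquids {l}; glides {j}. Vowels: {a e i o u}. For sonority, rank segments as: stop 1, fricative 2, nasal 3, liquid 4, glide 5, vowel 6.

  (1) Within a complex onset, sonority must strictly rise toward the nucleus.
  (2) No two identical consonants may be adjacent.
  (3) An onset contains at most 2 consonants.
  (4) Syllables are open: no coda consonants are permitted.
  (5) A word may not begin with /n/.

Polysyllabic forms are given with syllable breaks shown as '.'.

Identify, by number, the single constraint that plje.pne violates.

3

plje.pne: syllable 1 onset /plj/ has 3 consonants (> 2).
This is a violation of constraint 3: "An onset contains at most 2 consonants."
The remaining constraints (1, 2, 4, 5) are satisfied.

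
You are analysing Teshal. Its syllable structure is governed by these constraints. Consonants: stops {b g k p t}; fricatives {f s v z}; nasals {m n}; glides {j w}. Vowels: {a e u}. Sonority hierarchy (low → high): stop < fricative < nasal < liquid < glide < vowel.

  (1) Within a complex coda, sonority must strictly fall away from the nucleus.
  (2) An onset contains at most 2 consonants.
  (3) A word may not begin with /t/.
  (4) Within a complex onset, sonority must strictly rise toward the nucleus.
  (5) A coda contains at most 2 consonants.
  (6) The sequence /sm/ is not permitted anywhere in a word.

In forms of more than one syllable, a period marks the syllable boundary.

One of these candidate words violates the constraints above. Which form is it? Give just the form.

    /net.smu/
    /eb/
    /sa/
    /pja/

/net.smu/ — violates constraint 6: contains banned sequence /sm/ → not permitted
/eb/ — σ1 onset /∅/, coda /b/ ok → permitted
/sa/ — σ1 onset /s/, coda /∅/ ok → permitted
/pja/ — σ1 onset /pj/ (1→5 rises), coda /∅/ ok → permitted

/net.smu/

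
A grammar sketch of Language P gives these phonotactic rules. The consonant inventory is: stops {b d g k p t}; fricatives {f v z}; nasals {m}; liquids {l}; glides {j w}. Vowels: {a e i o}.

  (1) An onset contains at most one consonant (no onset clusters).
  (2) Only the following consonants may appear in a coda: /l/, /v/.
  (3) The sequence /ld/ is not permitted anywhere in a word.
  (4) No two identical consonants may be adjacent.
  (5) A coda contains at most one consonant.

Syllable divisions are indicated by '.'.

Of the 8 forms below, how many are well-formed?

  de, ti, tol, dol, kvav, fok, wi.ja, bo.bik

de — σ1 onset /d/, coda /∅/ ok → well-formed
ti — σ1 onset /t/, coda /∅/ ok → well-formed
tol — σ1 onset /t/, coda /l/ ok → well-formed
dol — σ1 onset /d/, coda /l/ ok → well-formed
kvav — violates constraint 1: syllable 1 onset /kv/ has 2 consonants (> 1) → ill-formed
fok — violates constraint 2: syllable 1 coda contains /k/, which is not a licensed coda consonant → ill-formed
wi.ja — σ1 onset /w/, coda /∅/ ok; σ2 onset /j/, coda /∅/ ok → well-formed
bo.bik — violates constraint 2: syllable 2 coda contains /k/, which is not a licensed coda consonant → ill-formed
Well-formed: de, ti, tol, dol, wi.ja → 5.

5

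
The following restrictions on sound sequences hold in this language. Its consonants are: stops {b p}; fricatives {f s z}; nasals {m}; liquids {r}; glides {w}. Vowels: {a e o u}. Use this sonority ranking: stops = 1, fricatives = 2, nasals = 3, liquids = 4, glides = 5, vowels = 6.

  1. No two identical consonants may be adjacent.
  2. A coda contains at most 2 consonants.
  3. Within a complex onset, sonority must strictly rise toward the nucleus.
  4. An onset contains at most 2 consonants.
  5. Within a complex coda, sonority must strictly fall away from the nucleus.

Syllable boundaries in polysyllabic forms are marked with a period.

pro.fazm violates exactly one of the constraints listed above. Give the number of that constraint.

5

pro.fazm: syllable 2 coda /zm/: /z/ (fricative, 2) → /m/ (nasal, 3) does not fall.
This is a violation of constraint 5: "Within a complex coda, sonority must strictly fall away from the nucleus."
The remaining constraints (1, 2, 3, 4) are satisfied.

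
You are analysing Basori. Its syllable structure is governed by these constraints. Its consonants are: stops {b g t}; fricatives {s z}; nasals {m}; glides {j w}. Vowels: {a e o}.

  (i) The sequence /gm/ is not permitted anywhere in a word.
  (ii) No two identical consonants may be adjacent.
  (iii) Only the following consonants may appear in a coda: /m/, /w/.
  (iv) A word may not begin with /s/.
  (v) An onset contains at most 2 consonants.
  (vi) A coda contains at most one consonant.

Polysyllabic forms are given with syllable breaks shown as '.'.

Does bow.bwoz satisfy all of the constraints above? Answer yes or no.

no

bow.bwoz — violates constraint (iii): syllable 2 coda contains /z/, which is not a licensed coda consonant → phonotactically illegal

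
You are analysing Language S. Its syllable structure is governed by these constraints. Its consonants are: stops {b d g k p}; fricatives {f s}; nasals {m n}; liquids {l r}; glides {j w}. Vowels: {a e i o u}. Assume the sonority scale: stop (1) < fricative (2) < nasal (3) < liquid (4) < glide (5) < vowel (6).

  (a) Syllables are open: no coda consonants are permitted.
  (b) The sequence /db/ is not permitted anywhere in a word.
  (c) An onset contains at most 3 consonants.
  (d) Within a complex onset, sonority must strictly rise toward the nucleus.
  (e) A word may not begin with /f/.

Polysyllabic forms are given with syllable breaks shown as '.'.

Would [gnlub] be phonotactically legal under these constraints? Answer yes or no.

no

[gnlub] — violates constraint (a): syllable 1 coda /b/ has 1 consonant (> 0) → phonotactically illegal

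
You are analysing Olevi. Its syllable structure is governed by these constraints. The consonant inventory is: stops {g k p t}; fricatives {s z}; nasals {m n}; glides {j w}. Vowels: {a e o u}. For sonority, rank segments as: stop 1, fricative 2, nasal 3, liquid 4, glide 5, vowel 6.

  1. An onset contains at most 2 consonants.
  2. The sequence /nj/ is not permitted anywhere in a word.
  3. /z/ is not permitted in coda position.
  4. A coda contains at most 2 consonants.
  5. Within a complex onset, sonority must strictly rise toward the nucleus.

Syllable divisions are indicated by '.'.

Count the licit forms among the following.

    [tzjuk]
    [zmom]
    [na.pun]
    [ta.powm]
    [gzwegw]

3

[tzjuk] — violates constraint 1: syllable 1 onset /tzj/ has 3 consonants (> 2) → illicit
[zmom] — σ1 onset /zm/ (2→3 rises), coda /m/ ok → licit
[na.pun] — σ1 onset /n/, coda /∅/ ok; σ2 onset /p/, coda /n/ ok → licit
[ta.powm] — σ1 onset /t/, coda /∅/ ok; σ2 onset /p/, coda /wm/ (2C) ok → licit
[gzwegw] — violates constraint 1: syllable 1 onset /gzw/ has 3 consonants (> 2) → illicit
Licit: [zmom], [na.pun], [ta.powm] → 3.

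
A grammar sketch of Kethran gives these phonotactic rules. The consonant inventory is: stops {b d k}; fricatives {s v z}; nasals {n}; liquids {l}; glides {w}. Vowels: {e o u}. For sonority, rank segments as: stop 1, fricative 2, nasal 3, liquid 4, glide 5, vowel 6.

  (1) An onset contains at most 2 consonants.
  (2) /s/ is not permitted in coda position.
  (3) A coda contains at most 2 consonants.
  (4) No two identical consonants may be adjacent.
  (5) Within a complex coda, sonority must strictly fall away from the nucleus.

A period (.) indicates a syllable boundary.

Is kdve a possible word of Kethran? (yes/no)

no

kdve — violates constraint 1: syllable 1 onset /kdv/ has 3 consonants (> 2) → ill-formed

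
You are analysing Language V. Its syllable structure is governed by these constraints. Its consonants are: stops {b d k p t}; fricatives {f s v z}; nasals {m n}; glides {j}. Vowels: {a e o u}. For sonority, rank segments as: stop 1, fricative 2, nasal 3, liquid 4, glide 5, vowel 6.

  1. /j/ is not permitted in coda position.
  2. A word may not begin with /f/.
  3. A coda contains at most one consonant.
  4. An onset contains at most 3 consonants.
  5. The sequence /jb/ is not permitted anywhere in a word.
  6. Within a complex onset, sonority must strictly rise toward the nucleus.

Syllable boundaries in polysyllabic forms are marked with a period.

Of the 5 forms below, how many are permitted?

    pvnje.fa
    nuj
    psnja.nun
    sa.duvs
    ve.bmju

1

pvnje.fa — violates constraint 4: syllable 1 onset /pvnj/ has 4 consonants (> 3) → not permitted
nuj — violates constraint 1: syllable 1 coda contains /j/ → not permitted
psnja.nun — violates constraint 4: syllable 1 onset /psnj/ has 4 consonants (> 3) → not permitted
sa.duvs — violates constraint 3: syllable 2 coda /vs/ has 2 consonants (> 1) → not permitted
ve.bmju — σ1 onset /v/, coda /∅/ ok; σ2 onset /bmj/ (1→3→5 rises), coda /∅/ ok → permitted
Permitted: ve.bmju → 1.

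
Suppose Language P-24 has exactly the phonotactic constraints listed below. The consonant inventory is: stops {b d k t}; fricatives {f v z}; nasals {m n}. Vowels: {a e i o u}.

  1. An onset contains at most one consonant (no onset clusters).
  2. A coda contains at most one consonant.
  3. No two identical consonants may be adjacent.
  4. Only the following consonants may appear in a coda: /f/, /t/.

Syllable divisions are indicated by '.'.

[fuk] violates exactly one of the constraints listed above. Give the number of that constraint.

[fuk]: syllable 1 coda contains /k/, which is not a licensed coda consonant.
This is a violation of constraint 4: "Only the following consonants may appear in a coda: /f/, /t/."
The remaining constraints (1, 2, 3) are satisfied.

4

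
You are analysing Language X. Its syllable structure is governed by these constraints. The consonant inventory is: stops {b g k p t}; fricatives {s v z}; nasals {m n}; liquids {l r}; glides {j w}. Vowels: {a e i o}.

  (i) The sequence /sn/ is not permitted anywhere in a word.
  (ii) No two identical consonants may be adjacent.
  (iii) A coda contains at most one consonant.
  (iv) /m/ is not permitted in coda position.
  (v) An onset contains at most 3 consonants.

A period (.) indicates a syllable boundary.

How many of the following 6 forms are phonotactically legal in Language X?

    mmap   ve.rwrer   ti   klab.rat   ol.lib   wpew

4

mmap — violates constraint (ii): adjacent identical consonants /mm/ → phonotactically illegal
ve.rwrer — σ1 onset /v/, coda /∅/ ok; σ2 onset /rwr/ (3C), coda /r/ ok → phonotactically legal
ti — σ1 onset /t/, coda /∅/ ok → phonotactically legal
klab.rat — σ1 onset /kl/ (2C), coda /b/ ok; σ2 onset /r/, coda /t/ ok → phonotactically legal
ol.lib — violates constraint (ii): adjacent identical consonants /ll/ → phonotactically illegal
wpew — σ1 onset /wp/ (2C), coda /w/ ok → phonotactically legal
Phonotactically legal: ve.rwrer, ti, klab.rat, wpew → 4.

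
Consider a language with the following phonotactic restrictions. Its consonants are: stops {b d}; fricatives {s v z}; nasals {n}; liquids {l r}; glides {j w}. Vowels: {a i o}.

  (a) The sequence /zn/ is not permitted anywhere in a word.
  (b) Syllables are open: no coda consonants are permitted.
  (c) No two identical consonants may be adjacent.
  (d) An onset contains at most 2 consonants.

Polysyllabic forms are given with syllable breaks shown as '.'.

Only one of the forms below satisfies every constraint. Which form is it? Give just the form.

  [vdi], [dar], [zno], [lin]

[vdi] — σ1 onset /vd/ (2C), coda /∅/ ok → phonotactically legal
[dar] — violates constraint (b): syllable 1 coda /r/ has 1 consonant (> 0) → phonotactically illegal
[zno] — violates constraint (a): contains banned sequence /zn/ → phonotactically illegal
[lin] — violates constraint (b): syllable 1 coda /n/ has 1 consonant (> 0) → phonotactically illegal

[vdi]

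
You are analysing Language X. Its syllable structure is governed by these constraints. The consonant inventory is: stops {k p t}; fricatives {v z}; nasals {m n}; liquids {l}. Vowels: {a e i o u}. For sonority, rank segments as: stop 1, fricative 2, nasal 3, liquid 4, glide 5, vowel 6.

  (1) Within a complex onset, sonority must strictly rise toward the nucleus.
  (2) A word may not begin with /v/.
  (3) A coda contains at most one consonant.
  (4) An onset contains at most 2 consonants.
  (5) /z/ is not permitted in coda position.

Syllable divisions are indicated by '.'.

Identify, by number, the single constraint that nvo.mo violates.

nvo.mo: syllable 1 onset /nv/: /n/ (nasal, 3) → /v/ (fricative, 2) does not rise.
This is a violation of constraint 1: "Within a complex onset, sonority must strictly rise toward the nucleus."
The remaining constraints (2, 3, 4, 5) are satisfied.

1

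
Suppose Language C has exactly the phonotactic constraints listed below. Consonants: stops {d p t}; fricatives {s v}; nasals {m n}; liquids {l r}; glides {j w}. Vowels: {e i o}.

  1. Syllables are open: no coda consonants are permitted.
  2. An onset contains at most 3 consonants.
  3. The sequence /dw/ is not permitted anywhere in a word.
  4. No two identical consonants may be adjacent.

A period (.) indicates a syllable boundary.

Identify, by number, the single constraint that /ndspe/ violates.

/ndspe/: syllable 1 onset /ndsp/ has 4 consonants (> 3).
This is a violation of constraint 2: "An onset contains at most 3 consonants."
The remaining constraints (1, 3, 4) are satisfied.

2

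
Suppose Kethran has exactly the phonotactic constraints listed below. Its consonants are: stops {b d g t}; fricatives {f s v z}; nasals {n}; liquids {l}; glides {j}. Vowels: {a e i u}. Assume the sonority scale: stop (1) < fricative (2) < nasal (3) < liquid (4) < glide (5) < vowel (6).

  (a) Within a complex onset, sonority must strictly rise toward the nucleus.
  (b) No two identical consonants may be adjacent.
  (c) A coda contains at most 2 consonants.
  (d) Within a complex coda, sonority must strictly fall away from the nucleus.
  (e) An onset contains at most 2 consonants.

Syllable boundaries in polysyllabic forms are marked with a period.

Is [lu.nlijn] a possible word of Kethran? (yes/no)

[lu.nlijn] — σ1 onset /l/, coda /∅/ ok; σ2 onset /nl/ (3→4 rises), coda /jn/ (5→3 falls) ok → licit

yes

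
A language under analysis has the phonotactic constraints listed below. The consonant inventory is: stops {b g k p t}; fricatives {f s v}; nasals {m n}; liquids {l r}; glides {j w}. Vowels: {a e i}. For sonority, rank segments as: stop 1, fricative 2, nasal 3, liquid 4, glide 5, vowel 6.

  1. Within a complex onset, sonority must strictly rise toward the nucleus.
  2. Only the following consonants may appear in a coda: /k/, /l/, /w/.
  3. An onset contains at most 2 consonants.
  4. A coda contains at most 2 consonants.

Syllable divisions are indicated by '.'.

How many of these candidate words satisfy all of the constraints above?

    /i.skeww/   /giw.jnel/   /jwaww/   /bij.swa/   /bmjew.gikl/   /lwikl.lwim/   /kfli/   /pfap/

/i.skeww/ — violates constraint 1: syllable 2 onset /sk/: /s/ (fricative, 2) → /k/ (stop, 1) does not rise → illicit
/giw.jnel/ — violates constraint 1: syllable 2 onset /jn/: /j/ (glide, 5) → /n/ (nasal, 3) does not rise → illicit
/jwaww/ — violates constraint 1: syllable 1 onset /jw/: /j/ (glide, 5) → /w/ (glide, 5) does not rise → illicit
/bij.swa/ — violates constraint 2: syllable 1 coda contains /j/, which is not a licensed coda consonant → illicit
/bmjew.gikl/ — violates constraint 3: syllable 1 onset /bmj/ has 3 consonants (> 2) → illicit
/lwikl.lwim/ — violates constraint 2: syllable 2 coda contains /m/, which is not a licensed coda consonant → illicit
/kfli/ — violates constraint 3: syllable 1 onset /kfl/ has 3 consonants (> 2) → illicit
/pfap/ — violates constraint 2: syllable 1 coda contains /p/, which is not a licensed coda consonant → illicit
No form is licit → 0.

0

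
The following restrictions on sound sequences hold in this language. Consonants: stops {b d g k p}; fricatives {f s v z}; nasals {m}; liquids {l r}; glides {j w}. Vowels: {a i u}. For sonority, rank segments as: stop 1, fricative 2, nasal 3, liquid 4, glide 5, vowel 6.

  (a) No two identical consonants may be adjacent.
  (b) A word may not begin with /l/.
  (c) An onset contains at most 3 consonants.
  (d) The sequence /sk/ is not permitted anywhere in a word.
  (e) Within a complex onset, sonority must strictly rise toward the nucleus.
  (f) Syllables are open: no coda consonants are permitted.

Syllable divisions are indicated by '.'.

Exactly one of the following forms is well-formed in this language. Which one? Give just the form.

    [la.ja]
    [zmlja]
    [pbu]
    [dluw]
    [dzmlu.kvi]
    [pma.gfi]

[la.ja] — violates constraint (b): word begins with /l/ → ill-formed
[zmlja] — violates constraint (c): syllable 1 onset /zmlj/ has 4 consonants (> 3) → ill-formed
[pbu] — violates constraint (e): syllable 1 onset /pb/: /p/ (stop, 1) → /b/ (stop, 1) does not rise → ill-formed
[dluw] — violates constraint (f): syllable 1 coda /w/ has 1 consonant (> 0) → ill-formed
[dzmlu.kvi] — violates constraint (c): syllable 1 onset /dzml/ has 4 consonants (> 3) → ill-formed
[pma.gfi] — σ1 onset /pm/ (1→3 rises), coda /∅/ ok; σ2 onset /gf/ (1→2 rises), coda /∅/ ok → well-formed

[pma.gfi]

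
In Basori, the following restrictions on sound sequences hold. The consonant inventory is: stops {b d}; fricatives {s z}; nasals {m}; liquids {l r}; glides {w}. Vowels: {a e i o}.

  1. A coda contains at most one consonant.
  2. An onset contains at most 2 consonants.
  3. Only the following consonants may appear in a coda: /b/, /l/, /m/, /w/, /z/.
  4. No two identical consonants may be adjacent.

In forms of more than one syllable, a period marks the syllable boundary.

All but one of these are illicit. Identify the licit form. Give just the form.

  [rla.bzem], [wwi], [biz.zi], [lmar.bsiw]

[rla.bzem] — σ1 onset /rl/ (2C), coda /∅/ ok; σ2 onset /bz/ (2C), coda /m/ ok → licit
[wwi] — violates constraint 4: adjacent identical consonants /ww/ → illicit
[biz.zi] — violates constraint 4: adjacent identical consonants /zz/ → illicit
[lmar.bsiw] — violates constraint 3: syllable 1 coda contains /r/, which is not a licensed coda consonant → illicit

[rla.bzem]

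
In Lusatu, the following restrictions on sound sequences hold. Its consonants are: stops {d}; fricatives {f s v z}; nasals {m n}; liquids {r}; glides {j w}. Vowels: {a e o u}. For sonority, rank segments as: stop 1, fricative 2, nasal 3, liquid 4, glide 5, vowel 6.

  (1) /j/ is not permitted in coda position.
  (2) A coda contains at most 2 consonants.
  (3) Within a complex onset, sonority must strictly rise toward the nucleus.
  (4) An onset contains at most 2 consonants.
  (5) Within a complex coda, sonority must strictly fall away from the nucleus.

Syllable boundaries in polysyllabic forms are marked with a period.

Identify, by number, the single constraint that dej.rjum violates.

dej.rjum: syllable 1 coda contains /j/.
This is a violation of constraint 1: "/j/ is not permitted in coda position."
The remaining constraints (2, 3, 4, 5) are satisfied.

1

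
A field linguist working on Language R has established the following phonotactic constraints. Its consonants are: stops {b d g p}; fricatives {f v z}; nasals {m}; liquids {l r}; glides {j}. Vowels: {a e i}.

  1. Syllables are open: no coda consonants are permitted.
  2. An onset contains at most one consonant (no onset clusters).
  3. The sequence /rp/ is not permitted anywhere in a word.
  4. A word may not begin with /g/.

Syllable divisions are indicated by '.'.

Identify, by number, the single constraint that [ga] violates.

4

[ga]: word begins with /g/.
This is a violation of constraint 4: "A word may not begin with /g/."
The remaining constraints (1, 2, 3) are satisfied.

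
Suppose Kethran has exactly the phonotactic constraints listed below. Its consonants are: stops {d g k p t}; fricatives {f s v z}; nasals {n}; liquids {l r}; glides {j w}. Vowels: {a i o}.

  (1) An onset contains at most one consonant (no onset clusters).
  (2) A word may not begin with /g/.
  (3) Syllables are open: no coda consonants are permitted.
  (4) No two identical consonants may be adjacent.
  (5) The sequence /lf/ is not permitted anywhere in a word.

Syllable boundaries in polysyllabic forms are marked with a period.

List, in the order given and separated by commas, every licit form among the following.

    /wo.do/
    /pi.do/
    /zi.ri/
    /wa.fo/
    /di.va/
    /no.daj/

/wo.do/, /pi.do/, /zi.ri/, /wa.fo/, /di.va/

/wo.do/ — σ1 onset /w/, coda /∅/ ok; σ2 onset /d/, coda /∅/ ok → licit
/pi.do/ — σ1 onset /p/, coda /∅/ ok; σ2 onset /d/, coda /∅/ ok → licit
/zi.ri/ — σ1 onset /z/, coda /∅/ ok; σ2 onset /r/, coda /∅/ ok → licit
/wa.fo/ — σ1 onset /w/, coda /∅/ ok; σ2 onset /f/, coda /∅/ ok → licit
/di.va/ — σ1 onset /d/, coda /∅/ ok; σ2 onset /v/, coda /∅/ ok → licit
/no.daj/ — violates constraint 3: syllable 2 coda /j/ has 1 consonant (> 0) → illicit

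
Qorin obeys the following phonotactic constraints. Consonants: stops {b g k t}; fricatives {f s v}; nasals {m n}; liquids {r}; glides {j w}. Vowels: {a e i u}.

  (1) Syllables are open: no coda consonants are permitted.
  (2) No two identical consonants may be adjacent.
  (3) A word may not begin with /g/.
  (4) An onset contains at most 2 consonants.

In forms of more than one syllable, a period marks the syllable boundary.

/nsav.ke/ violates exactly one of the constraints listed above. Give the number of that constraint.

1

/nsav.ke/: syllable 1 coda /v/ has 1 consonant (> 0).
This is a violation of constraint 1: "Syllables are open: no coda consonants are permitted."
The remaining constraints (2, 3, 4) are satisfied.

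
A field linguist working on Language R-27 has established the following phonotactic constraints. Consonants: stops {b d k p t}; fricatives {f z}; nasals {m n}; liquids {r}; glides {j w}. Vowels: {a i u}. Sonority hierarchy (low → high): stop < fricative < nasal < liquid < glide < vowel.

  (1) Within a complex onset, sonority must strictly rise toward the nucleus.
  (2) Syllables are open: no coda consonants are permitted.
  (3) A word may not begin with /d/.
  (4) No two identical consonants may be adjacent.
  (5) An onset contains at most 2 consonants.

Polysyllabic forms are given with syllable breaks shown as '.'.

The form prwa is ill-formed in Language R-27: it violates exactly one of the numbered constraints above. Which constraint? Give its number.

5

prwa: syllable 1 onset /prw/ has 3 consonants (> 2).
This is a violation of constraint 5: "An onset contains at most 2 consonants."
The remaining constraints (1, 2, 3, 4) are satisfied.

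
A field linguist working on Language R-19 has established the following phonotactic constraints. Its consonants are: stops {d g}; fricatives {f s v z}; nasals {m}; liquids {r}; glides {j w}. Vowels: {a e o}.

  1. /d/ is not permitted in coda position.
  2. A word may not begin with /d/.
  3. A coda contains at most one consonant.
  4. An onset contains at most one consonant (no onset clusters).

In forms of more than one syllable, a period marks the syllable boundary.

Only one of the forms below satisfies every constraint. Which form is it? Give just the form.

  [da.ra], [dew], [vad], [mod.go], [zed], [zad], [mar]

[mar]

[da.ra] — violates constraint 2: word begins with /d/ → not permitted
[dew] — violates constraint 2: word begins with /d/ → not permitted
[vad] — violates constraint 1: syllable 1 coda contains /d/ → not permitted
[mod.go] — violates constraint 1: syllable 1 coda contains /d/ → not permitted
[zed] — violates constraint 1: syllable 1 coda contains /d/ → not permitted
[zad] — violates constraint 1: syllable 1 coda contains /d/ → not permitted
[mar] — σ1 onset /m/, coda /r/ ok → permitted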